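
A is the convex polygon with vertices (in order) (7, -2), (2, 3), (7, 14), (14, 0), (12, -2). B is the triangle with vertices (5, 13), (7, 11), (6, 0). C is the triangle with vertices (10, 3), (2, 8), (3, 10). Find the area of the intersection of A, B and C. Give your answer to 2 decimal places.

1.56

The intersection is the polygon with vertices (6.473,5.204), (5.556,5.778), (5.417,7.583), (6.583,6.417).
By the shoelace formula its area is 1.56.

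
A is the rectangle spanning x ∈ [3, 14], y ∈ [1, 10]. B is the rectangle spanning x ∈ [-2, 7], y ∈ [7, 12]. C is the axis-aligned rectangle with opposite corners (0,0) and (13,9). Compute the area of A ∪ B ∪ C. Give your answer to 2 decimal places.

163.00

By inclusion–exclusion:
Individual areas: |A| = 99, |B| = 45, |C| = 117.
|A∩B|: x∈[3,7], y∈[7,10] → 4·3 = 12.
|A∩C|: x∈[3,13], y∈[1,9] → 10·8 = 80.
|B∩C|: x∈[0,7], y∈[7,9] → 7·2 = 14.
|A∩B∩C| = 8.
|A ∪ B ∪ C| = 261 − 106 + 8 = 163.00.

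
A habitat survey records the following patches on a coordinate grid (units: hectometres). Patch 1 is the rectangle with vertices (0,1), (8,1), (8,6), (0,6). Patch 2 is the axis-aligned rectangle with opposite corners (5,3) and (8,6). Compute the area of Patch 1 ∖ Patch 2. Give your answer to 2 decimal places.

31.00

|Patch 1∩Patch 2|: x∈[5,8], y∈[3,6] → 3·3 = 9.
|Patch 1| = 40.
|Patch 1 ∖ Patch 2| = |Patch 1| − |Patch 1∩Patch 2| = 40 − 9 = 31.00.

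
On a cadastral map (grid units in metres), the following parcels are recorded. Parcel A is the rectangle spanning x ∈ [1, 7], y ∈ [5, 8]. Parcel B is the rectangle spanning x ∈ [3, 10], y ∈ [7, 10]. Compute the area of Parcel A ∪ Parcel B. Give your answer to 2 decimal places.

35.00

By inclusion–exclusion:
Individual areas: |Parcel A| = 18, |Parcel B| = 21.
|Parcel A∩Parcel B|: x∈[3,7], y∈[7,8] → 4·1 = 4.
|Parcel A ∪ Parcel B| = 39 − 4 = 35.00.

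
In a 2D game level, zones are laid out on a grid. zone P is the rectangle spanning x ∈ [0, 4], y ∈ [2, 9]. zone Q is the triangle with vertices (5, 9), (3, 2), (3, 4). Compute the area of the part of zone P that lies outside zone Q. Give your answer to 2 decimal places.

|zone P| = 28, |zone P∩zone Q| = 1.5.
|zone P ∖ zone Q| = |zone P| − |zone P∩zone Q| = 28 − 1.5 = 26.50.

26.50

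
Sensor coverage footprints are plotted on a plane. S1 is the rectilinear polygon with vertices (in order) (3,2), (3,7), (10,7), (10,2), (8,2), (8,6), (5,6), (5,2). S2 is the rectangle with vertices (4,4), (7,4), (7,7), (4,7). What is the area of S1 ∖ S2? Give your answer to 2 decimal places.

18.00

|S1| = 23, |S1∩S2| = 5.
|S1 ∖ S2| = |S1| − |S1∩S2| = 23 − 5 = 18.00.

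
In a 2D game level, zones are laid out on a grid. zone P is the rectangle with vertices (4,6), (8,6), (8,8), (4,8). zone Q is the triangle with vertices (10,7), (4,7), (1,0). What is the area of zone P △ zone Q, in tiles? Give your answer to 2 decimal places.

21.00

|zone P| = 8, |zone Q| = 21, |zone P∩zone Q| = 4.
|zone P △ zone Q| = |zone P| + |zone Q| − 2·|zone P∩zone Q| = 8 + 21 − 8 = 21.00.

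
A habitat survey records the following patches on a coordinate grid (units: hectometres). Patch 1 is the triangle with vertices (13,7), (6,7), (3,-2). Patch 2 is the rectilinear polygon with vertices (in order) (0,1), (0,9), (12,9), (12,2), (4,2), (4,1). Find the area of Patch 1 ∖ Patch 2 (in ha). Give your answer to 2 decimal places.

|Patch 1| = 31.5, |Patch 1∩Patch 2| = 24.8278.
|Patch 1 ∖ Patch 2| = |Patch 1| − |Patch 1∩Patch 2| = 31.5 − 24.8278 = 6.67.

6.67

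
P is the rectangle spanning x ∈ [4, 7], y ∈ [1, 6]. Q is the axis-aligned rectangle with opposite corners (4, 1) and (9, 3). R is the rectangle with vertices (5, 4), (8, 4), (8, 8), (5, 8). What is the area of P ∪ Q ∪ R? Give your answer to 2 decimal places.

By inclusion–exclusion:
Individual areas: |P| = 15, |Q| = 10, |R| = 12.
|P∩Q|: x∈[4,7], y∈[1,3] → 3·2 = 6.
|P∩R|: x∈[5,7], y∈[4,6] → 2·2 = 4.
|Q∩R| = 0 (no overlap).
|P∩Q∩R| = 0.
|P ∪ Q ∪ R| = 37 − 10 + 0 = 27.00.

27.00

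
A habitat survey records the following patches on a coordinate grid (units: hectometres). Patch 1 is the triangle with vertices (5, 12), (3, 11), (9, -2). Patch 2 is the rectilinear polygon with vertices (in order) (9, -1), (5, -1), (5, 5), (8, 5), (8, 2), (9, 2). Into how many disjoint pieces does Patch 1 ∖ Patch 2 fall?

2

Patch 1 ∖ Patch 2 splits into 2 disjoint pieces (area 11.6923, area 0.0879).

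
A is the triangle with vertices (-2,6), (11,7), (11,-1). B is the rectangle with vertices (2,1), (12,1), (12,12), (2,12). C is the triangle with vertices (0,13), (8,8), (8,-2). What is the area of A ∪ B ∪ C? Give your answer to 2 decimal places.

123.40

By inclusion–exclusion:
Individual areas: |A| = 52, |B| = 110, |C| = 40.
|A∩B| = 43.3626.
|A∩C| = 17.1394.
|B∩C| = 35.1.
|A∩B∩C| = 17.0021.
|A ∪ B ∪ C| = 202 − 95.6021 + 17.0021 = 123.40.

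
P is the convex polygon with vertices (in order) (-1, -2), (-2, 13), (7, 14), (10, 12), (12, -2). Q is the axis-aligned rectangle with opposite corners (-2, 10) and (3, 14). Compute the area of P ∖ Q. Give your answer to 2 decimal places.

174.91

|P| = 191, |P∩Q| = 16.0889.
|P ∖ Q| = |P| − |P∩Q| = 191 − 16.0889 = 174.91.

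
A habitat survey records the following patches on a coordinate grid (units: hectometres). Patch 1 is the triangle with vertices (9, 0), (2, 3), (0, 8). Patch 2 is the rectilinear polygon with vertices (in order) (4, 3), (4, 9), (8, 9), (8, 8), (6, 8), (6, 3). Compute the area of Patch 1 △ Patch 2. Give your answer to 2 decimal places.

|Patch 1| = 14.5, |Patch 2| = 14, |Patch 1∩Patch 2| = 1.1736.
|Patch 1 △ Patch 2| = |Patch 1| + |Patch 2| − 2·|Patch 1∩Patch 2| = 14.5 + 14 − 2.3472 = 26.15.

26.15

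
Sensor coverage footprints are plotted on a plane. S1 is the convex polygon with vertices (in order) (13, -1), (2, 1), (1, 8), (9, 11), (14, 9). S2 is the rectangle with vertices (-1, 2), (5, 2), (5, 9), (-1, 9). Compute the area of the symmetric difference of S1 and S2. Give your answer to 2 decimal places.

|S1| = 117.5, |S2| = 42, |S1∩S2| = 24.0952.
|S1 △ S2| = |S1| + |S2| − 2·|S1∩S2| = 117.5 + 42 − 48.1905 = 111.31.

111.31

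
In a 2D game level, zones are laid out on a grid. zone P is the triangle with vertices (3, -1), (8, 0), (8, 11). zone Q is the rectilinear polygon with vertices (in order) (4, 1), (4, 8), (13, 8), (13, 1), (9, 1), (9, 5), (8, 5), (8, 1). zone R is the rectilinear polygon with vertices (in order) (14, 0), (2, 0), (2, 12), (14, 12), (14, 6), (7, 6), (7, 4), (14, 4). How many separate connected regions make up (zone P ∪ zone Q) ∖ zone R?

2

(zone P ∪ zone Q) ∖ zone R splits into 2 disjoint pieces (area 2.2917, area 11).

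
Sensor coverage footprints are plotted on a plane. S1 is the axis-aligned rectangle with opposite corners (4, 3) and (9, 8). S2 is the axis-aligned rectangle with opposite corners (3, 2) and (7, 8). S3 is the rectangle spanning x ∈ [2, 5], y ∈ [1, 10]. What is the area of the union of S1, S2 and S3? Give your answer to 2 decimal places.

By inclusion–exclusion:
Individual areas: |S1| = 25, |S2| = 24, |S3| = 27.
|S1∩S2|: x∈[4,7], y∈[3,8] → 3·5 = 15.
|S1∩S3|: x∈[4,5], y∈[3,8] → 1·5 = 5.
|S2∩S3|: x∈[3,5], y∈[2,8] → 2·6 = 12.
|S1∩S2∩S3| = 5.
|S1 ∪ S2 ∪ S3| = 76 − 32 + 5 = 49.00.

49.00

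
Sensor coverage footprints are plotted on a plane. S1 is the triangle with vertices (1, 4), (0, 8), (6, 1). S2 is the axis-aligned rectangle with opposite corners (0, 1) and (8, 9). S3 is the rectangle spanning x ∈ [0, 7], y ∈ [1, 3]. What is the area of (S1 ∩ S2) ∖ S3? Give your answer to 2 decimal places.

6.88

|S1 ∩ S2| = 8.5.
|(S1 ∩ S2) ∩ S3| = 1.619.
|(S1 ∩ S2) ∖ S3| = 8.5 − 1.619 = 6.88.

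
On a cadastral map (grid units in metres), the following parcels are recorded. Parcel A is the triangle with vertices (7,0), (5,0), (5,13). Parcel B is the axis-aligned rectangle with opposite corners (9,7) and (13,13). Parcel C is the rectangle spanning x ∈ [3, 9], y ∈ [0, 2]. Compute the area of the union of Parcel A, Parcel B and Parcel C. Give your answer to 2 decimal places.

45.31

By inclusion–exclusion:
Individual areas: |Parcel A| = 13, |Parcel B| = 24, |Parcel C| = 12.
|Parcel A∩Parcel B| = 0.
|Parcel A∩Parcel C| = 3.6923.
|Parcel B∩Parcel C| = 0 (no overlap).
|Parcel A∩Parcel B∩Parcel C| = 0.
|Parcel A ∪ Parcel B ∪ Parcel C| = 49 − 3.6923 + 0 = 45.31.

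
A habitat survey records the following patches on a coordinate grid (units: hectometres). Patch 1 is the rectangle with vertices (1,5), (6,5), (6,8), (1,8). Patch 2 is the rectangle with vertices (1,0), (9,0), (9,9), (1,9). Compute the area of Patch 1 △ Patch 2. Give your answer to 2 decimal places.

|Patch 1∩Patch 2|: x∈[1,6], y∈[5,8] → 5·3 = 15.
|Patch 1 △ Patch 2| = |Patch 1| + |Patch 2| − 2·|Patch 1∩Patch 2| = 15 + 72 − 30 = 57.00.

57.00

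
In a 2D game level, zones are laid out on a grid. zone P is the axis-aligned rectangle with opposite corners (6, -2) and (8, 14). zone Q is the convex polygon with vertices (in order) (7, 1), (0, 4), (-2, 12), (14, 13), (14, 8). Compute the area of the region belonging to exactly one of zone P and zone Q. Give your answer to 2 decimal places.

122.18

|zone P| = 32, |zone Q| = 135, |zone P∩zone Q| = 22.4107.
|zone P △ zone Q| = |zone P| + |zone Q| − 2·|zone P∩zone Q| = 32 + 135 − 44.8214 = 122.18.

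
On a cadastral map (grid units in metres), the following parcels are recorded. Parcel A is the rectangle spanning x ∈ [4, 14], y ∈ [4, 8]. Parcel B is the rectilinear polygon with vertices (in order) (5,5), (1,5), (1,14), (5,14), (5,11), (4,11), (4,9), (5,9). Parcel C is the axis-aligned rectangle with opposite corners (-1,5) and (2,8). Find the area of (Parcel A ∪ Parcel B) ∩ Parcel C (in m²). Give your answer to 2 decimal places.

The region (Parcel A ∪ Parcel B) ∩ Parcel C is the polygon with vertices (1,5), (1,8), (2,8), (2,5).
By the shoelace formula its area is 3.00.

3.00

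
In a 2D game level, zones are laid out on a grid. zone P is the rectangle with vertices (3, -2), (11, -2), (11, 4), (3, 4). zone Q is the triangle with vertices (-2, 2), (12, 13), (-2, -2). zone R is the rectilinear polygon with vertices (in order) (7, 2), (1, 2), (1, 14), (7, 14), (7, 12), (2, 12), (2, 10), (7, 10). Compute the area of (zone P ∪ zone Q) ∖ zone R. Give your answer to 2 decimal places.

|zone P ∪ zone Q| = 75.8071.
|(zone P ∪ zone Q) ∩ zone R| = 21.2333.
|(zone P ∪ zone Q) ∖ zone R| = 75.8071 − 21.2333 = 54.57.

54.57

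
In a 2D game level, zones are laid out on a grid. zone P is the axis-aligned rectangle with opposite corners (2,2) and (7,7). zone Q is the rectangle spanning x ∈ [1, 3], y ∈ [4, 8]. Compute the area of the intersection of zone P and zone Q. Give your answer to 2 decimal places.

|zone P∩zone Q|: x∈[2,3], y∈[4,7] → 1·3 = 3.

3.00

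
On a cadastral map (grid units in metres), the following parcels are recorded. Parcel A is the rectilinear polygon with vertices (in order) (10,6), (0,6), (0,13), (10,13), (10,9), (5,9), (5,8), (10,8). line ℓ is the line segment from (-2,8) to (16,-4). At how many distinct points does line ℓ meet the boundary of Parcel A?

2

The segment meets the boundary at (1,6), (0,6.667).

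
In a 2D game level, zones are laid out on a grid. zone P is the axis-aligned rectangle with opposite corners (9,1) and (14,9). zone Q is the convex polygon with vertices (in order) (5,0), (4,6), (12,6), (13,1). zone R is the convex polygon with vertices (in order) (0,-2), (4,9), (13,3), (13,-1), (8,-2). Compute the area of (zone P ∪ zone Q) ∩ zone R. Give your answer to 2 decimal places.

40.25

The region (zone P ∪ zone Q) ∩ zone R is the polygon with vertices (5,0), (4,6), (8.5,6), (13,3), (13,1).
By the shoelace formula its area is 40.25.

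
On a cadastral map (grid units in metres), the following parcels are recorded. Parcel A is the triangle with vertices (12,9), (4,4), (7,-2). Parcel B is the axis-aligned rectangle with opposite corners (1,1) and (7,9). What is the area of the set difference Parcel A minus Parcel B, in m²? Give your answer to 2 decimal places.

|Parcel A| = 31.5, |Parcel A∩Parcel B| = 9.5625.
|Parcel A ∖ Parcel B| = |Parcel A| − |Parcel A∩Parcel B| = 31.5 − 9.5625 = 21.94.

21.94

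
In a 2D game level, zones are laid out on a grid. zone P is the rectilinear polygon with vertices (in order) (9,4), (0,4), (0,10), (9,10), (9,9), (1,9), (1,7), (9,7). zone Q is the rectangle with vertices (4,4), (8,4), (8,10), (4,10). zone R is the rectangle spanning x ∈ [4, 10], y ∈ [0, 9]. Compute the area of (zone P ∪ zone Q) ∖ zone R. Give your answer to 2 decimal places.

|zone P ∪ zone Q| = 46.
|(zone P ∪ zone Q) ∩ zone R| = 23.
|(zone P ∪ zone Q) ∖ zone R| = 46 − 23 = 23.00.

23.00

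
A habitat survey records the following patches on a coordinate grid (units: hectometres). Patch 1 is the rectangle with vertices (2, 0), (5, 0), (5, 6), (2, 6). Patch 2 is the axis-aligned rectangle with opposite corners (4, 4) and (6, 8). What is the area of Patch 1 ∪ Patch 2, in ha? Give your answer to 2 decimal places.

By inclusion–exclusion:
Individual areas: |Patch 1| = 18, |Patch 2| = 8.
|Patch 1∩Patch 2|: x∈[4,5], y∈[4,6] → 1·2 = 2.
|Patch 1 ∪ Patch 2| = 26 − 2 = 24.00.

24.00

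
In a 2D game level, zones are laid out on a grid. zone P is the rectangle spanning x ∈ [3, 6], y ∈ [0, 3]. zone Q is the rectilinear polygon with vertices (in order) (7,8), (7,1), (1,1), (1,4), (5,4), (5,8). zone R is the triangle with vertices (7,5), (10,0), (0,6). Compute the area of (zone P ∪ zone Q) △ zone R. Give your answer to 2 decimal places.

|zone P ∪ zone Q| = 29.
|(zone P ∪ zone Q) ∩ zone R| = 6.319.
|(zone P ∪ zone Q) △ zone R| = 29 + 16 − 12.6381 = 32.36.

32.36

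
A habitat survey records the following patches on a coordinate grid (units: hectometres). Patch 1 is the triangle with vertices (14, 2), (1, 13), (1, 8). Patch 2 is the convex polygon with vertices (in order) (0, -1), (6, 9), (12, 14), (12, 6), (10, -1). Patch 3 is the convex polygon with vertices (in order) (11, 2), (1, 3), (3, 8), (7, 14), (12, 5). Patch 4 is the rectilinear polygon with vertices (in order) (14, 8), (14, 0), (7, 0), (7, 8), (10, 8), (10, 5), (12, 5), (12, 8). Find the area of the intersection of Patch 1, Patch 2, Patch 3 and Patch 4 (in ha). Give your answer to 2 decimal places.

7.98

The intersection is the polygon with vertices (7,5.231), (7,7.923), (10,5.385), (10,5), (10.454,5), (11.469,4.142), (11.223,3.282).
By the shoelace formula its area is 7.98.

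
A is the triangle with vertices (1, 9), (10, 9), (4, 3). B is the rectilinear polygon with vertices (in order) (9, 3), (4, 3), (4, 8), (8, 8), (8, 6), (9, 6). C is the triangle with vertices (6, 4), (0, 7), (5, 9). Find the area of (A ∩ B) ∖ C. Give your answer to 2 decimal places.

6.85

|A ∩ B| = 12.
|(A ∩ B) ∩ C| = 5.15.
|(A ∩ B) ∖ C| = 12 − 5.15 = 6.85.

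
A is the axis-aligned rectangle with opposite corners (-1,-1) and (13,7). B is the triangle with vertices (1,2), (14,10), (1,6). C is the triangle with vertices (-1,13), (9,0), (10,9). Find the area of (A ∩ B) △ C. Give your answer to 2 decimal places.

57.61

|A ∩ B| = 18.6875.
|(A ∩ B) ∩ C| = 6.2893.
|(A ∩ B) △ C| = 18.6875 + 51.5 − 12.5786 = 57.61.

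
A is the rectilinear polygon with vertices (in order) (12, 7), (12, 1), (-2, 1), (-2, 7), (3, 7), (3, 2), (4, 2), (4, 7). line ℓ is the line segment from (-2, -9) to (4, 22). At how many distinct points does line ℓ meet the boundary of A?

The segment meets the boundary at (1.097,7), (-0.065,1).

2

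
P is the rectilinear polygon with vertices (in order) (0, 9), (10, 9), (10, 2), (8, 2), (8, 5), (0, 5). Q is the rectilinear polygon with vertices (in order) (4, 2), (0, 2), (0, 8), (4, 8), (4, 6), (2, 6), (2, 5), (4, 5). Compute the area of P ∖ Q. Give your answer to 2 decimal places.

36.00

|P| = 46, |P∩Q| = 10.
|P ∖ Q| = |P| − |P∩Q| = 46 − 10 = 36.00.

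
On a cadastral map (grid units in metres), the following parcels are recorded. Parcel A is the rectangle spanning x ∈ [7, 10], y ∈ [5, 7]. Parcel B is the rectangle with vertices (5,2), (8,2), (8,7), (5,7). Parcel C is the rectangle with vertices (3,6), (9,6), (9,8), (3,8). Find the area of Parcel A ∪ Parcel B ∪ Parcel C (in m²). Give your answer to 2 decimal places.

27.00

By inclusion–exclusion:
Individual areas: |Parcel A| = 6, |Parcel B| = 15, |Parcel C| = 12.
|Parcel A∩Parcel B|: x∈[7,8], y∈[5,7] → 1·2 = 2.
|Parcel A∩Parcel C|: x∈[7,9], y∈[6,7] → 2·1 = 2.
|Parcel B∩Parcel C|: x∈[5,8], y∈[6,7] → 3·1 = 3.
|Parcel A∩Parcel B∩Parcel C| = 1.
|Parcel A ∪ Parcel B ∪ Parcel C| = 33 − 7 + 1 = 27.00.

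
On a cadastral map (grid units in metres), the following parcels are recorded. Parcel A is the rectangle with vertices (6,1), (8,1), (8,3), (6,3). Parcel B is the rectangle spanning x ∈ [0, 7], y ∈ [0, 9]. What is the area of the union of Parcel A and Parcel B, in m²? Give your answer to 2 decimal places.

By inclusion–exclusion:
Individual areas: |Parcel A| = 4, |Parcel B| = 63.
|Parcel A∩Parcel B|: x∈[6,7], y∈[1,3] → 1·2 = 2.
|Parcel A ∪ Parcel B| = 67 − 2 = 65.00.

65.00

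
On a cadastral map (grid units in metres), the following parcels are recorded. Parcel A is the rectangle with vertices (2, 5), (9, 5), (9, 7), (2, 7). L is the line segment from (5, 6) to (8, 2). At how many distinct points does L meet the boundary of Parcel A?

1

The segment meets the boundary at (5.75,5).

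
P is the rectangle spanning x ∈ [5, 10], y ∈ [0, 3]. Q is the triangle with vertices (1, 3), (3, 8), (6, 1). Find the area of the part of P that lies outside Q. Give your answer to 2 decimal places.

14.06

|P| = 15, |P∩Q| = 0.9429.
|P ∖ Q| = |P| − |P∩Q| = 15 − 0.9429 = 14.06.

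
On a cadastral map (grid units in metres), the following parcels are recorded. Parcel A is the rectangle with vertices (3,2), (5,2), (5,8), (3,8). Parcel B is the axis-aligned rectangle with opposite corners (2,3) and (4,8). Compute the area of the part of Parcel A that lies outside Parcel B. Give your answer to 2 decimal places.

|Parcel A∩Parcel B|: x∈[3,4], y∈[3,8] → 1·5 = 5.
|Parcel A| = 12.
|Parcel A ∖ Parcel B| = |Parcel A| − |Parcel A∩Parcel B| = 12 − 5 = 7.00.

7.00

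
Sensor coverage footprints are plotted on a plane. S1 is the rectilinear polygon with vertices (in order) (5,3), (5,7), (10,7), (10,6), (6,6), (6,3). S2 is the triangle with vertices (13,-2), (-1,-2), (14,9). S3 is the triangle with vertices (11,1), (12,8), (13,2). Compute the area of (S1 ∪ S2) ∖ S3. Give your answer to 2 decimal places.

|S1 ∪ S2| = 84.9848.
|(S1 ∪ S2) ∩ S3| = 6.4665.
|(S1 ∪ S2) ∖ S3| = 84.9848 − 6.4665 = 78.52.

78.52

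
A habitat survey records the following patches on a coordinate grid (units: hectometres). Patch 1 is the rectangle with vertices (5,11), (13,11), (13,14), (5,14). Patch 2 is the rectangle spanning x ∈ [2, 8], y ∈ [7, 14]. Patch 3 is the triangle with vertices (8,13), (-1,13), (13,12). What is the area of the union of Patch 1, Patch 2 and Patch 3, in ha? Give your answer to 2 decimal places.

By inclusion–exclusion:
Individual areas: |Patch 1| = 24, |Patch 2| = 42, |Patch 3| = 4.5.
|Patch 1∩Patch 2|: x∈[5,8], y∈[11,14] → 3·3 = 9.
|Patch 1∩Patch 3| = 3.2143.
|Patch 2∩Patch 3| = 2.5714.
|Patch 1∩Patch 2∩Patch 3| = 1.6071.
|Patch 1 ∪ Patch 2 ∪ Patch 3| = 70.5 − 14.7857 + 1.6071 = 57.32.

57.32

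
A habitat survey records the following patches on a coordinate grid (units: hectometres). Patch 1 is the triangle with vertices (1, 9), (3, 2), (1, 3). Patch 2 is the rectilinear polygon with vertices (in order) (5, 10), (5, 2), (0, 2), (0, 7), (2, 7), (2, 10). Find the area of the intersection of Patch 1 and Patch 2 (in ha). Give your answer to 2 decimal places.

The intersection is the polygon with vertices (3,2), (1,3), (1,7), (1.571,7).
By the shoelace formula its area is 5.43.

5.43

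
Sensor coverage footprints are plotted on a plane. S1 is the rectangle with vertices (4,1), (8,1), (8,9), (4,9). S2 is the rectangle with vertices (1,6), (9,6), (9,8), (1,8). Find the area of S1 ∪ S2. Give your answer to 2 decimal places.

40.00

By inclusion–exclusion:
Individual areas: |S1| = 32, |S2| = 16.
|S1∩S2|: x∈[4,8], y∈[6,8] → 4·2 = 8.
|S1 ∪ S2| = 48 − 8 = 40.00.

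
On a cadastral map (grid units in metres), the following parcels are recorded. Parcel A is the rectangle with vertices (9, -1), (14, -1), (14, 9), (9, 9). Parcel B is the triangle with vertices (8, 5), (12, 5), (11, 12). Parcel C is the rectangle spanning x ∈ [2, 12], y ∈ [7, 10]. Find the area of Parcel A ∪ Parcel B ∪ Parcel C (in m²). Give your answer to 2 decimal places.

By inclusion–exclusion:
Individual areas: |Parcel A| = 50, |Parcel B| = 14, |Parcel C| = 30.
|Parcel A∩Parcel B| = 10.2619.
|Parcel A∩Parcel C|: x∈[9,12], y∈[7,9] → 3·2 = 6.
|Parcel B∩Parcel C| = 6.
|Parcel A∩Parcel B∩Parcel C| = 4.5476.
|Parcel A ∪ Parcel B ∪ Parcel C| = 94 − 22.2619 + 4.5476 = 76.29.

76.29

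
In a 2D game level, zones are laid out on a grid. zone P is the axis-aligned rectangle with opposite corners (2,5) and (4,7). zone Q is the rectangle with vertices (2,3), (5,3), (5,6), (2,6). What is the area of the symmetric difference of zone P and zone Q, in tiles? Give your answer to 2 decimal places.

9.00

|zone P∩zone Q|: x∈[2,4], y∈[5,6] → 2·1 = 2.
|zone P △ zone Q| = |zone P| + |zone Q| − 2·|zone P∩zone Q| = 4 + 9 − 4 = 9.00.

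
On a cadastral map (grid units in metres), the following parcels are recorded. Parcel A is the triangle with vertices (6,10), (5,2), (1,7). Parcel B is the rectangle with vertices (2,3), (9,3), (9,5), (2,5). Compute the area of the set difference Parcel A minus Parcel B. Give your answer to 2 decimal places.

|Parcel A| = 18.5, |Parcel A∩Parcel B| = 3.7.
|Parcel A ∖ Parcel B| = |Parcel A| − |Parcel A∩Parcel B| = 18.5 − 3.7 = 14.80.

14.80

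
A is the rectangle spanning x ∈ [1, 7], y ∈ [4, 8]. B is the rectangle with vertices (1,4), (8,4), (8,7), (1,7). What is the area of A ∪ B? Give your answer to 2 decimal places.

27.00

By inclusion–exclusion:
Individual areas: |A| = 24, |B| = 21.
|A∩B|: x∈[1,7], y∈[4,7] → 6·3 = 18.
|A ∪ B| = 45 − 18 = 27.00.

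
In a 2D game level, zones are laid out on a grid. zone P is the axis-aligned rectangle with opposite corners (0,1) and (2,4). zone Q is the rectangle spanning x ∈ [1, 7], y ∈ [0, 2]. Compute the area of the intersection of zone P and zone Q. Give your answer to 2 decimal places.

1.00

|zone P∩zone Q|: x∈[1,2], y∈[1,2] → 1·1 = 1.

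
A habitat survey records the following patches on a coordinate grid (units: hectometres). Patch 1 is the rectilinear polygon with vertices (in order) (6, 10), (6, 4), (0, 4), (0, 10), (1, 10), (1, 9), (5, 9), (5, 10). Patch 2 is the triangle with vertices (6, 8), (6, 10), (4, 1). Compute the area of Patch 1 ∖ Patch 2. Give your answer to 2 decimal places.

|Patch 1| = 32, |Patch 1∩Patch 2| = 1.7143.
|Patch 1 ∖ Patch 2| = |Patch 1| − |Patch 1∩Patch 2| = 32 − 1.7143 = 30.29.

30.29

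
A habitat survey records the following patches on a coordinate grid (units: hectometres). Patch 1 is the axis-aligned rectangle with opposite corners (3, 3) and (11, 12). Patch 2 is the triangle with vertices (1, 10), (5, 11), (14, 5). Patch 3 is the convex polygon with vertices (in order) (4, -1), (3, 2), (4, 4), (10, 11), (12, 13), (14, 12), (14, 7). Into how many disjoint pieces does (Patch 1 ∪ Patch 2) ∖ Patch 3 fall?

(Patch 1 ∪ Patch 2) ∖ Patch 3 splits into 3 disjoint pieces (area 1.6, area 37.5192, area 0.3247).

3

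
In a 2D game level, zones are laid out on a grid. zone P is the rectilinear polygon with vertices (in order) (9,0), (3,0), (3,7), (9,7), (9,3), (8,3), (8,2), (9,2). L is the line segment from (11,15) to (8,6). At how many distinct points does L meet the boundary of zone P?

The segment meets the boundary at (8.333,7).

1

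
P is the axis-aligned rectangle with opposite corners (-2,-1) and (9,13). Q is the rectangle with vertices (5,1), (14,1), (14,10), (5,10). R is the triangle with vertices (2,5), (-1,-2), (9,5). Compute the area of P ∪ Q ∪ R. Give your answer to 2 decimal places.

199.50

By inclusion–exclusion:
Individual areas: |P| = 154, |Q| = 81, |R| = 24.5.
|P∩Q|: x∈[5,9], y∈[1,10] → 4·9 = 36.
|P∩R| = 24.
|Q∩R| = 5.6.
|P∩Q∩R| = 5.6.
|P ∪ Q ∪ R| = 259.5 − 65.6 + 5.6 = 199.50.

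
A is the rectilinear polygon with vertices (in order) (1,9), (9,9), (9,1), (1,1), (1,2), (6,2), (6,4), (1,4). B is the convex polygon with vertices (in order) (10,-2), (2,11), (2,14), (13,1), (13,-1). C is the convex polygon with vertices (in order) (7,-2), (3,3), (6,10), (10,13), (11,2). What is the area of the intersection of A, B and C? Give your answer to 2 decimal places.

19.31

The intersection is the polygon with vertices (9,5.727), (9,1), (8.154,1), (4.611,6.758), (5.571,9), (6.231,9).
By the shoelace formula its area is 19.31.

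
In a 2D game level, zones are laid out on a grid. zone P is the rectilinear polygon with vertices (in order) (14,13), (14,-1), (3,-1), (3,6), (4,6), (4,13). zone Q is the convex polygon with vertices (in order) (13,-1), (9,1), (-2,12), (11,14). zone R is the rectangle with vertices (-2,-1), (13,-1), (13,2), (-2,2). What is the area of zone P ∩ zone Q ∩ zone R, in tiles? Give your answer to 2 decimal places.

The intersection is the polygon with vertices (13,-1), (9,1), (8,2), (12.6,2).
By the shoelace formula its area is 7.90.

7.90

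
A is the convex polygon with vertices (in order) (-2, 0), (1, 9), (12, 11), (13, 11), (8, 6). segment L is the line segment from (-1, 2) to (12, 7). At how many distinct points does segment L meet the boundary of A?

1

The segment meets the boundary at (5.5,4.5).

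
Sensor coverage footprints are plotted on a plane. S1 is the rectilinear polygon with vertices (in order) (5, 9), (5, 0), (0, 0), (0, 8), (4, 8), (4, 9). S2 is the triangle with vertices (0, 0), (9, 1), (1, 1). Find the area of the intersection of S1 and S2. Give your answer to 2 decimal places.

The intersection is the polygon with vertices (5,0.556), (0,0), (1,1), (5,1).
By the shoelace formula its area is 3.11.

3.11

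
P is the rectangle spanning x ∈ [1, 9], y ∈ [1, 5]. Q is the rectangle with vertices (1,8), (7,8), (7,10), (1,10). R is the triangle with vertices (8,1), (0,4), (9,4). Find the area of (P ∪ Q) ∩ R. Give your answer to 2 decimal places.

13.31

The region (P ∪ Q) ∩ R is the polygon with vertices (1,4), (9,4), (8,1), (1,3.625).
By the shoelace formula its area is 13.31.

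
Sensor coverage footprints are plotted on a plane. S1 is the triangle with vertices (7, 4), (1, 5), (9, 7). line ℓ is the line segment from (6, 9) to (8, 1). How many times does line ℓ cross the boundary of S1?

The segment meets the boundary at (7.182,4.273), (6.647,6.412).

2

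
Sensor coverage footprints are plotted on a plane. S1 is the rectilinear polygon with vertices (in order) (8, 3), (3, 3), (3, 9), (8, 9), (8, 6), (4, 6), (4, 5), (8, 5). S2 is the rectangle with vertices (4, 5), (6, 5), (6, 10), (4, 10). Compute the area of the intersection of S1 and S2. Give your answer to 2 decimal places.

6.00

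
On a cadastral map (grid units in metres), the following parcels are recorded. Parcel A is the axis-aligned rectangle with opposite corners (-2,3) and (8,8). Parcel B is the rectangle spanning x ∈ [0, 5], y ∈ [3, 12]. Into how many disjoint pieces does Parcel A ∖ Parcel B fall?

2

Parcel A ∖ Parcel B splits into 2 disjoint pieces (area 15, area 10).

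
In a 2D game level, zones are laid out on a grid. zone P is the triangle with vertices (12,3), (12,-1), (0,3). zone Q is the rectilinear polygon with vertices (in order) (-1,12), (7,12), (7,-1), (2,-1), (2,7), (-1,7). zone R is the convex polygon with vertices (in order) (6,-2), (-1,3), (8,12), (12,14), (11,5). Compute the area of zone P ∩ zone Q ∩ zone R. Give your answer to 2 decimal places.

7.50

The intersection is the polygon with vertices (2,3), (7,3), (7,0.667), (2,2.333).
By the shoelace formula its area is 7.50.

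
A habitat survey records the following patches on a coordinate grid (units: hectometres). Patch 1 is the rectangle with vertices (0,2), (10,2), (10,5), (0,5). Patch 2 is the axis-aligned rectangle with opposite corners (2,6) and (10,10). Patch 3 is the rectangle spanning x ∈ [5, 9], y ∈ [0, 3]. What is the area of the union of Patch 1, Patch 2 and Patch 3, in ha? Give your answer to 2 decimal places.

By inclusion–exclusion:
Individual areas: |Patch 1| = 30, |Patch 2| = 32, |Patch 3| = 12.
|Patch 1∩Patch 2| = 0 (no overlap).
|Patch 1∩Patch 3|: x∈[5,9], y∈[2,3] → 4·1 = 4.
|Patch 2∩Patch 3| = 0 (no overlap).
|Patch 1∩Patch 2∩Patch 3| = 0.
|Patch 1 ∪ Patch 2 ∪ Patch 3| = 74 − 4 + 0 = 70.00.

70.00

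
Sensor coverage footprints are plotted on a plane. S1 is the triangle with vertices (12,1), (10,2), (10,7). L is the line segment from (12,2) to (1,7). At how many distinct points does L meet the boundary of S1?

2

The segment meets the boundary at (10,2.909), (11.607,2.179).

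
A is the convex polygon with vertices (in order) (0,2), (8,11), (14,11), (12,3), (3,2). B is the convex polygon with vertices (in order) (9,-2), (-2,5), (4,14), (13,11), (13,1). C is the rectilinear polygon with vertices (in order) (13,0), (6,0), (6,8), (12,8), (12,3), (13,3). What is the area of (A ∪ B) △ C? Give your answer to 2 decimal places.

|A ∪ B| = 158.4972.
|(A ∪ B) ∩ C| = 50.3333.
|(A ∪ B) △ C| = 158.4972 + 51 − 100.6667 = 108.83.

108.83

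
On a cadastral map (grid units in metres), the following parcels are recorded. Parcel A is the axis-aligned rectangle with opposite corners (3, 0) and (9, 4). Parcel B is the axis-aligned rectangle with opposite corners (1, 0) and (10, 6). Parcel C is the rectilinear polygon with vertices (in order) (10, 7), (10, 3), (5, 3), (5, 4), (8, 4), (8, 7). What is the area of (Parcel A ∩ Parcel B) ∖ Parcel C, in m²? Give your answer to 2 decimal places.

20.00

|Parcel A ∩ Parcel B| = 24.
|(Parcel A ∩ Parcel B) ∩ Parcel C| = 4.
|(Parcel A ∩ Parcel B) ∖ Parcel C| = 24 − 4 = 20.00.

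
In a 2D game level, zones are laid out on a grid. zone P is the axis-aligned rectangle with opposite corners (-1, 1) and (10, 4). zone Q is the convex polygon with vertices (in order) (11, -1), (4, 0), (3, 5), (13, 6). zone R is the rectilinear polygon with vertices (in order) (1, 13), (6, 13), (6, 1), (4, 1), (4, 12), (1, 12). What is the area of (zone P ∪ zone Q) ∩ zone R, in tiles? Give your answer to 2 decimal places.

8.40

The region (zone P ∪ zone Q) ∩ zone R is the polygon with vertices (6,5.3), (6,1), (4,1), (4,5.1).
By the shoelace formula its area is 8.40.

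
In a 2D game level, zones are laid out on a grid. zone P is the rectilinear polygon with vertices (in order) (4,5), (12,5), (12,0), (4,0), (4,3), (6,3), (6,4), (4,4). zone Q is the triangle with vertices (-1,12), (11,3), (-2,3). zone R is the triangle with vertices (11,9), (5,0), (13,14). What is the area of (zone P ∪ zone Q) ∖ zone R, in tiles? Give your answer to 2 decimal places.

85.92

|zone P ∪ zone Q| = 87.1667.
|(zone P ∪ zone Q) ∩ zone R| = 1.25.
|(zone P ∪ zone Q) ∖ zone R| = 87.1667 − 1.25 = 85.92.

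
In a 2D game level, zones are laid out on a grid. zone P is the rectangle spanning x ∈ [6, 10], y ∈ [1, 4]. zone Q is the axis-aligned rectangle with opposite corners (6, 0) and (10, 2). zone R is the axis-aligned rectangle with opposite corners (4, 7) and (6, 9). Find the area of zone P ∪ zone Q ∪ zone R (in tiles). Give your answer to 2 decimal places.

20.00

By inclusion–exclusion:
Individual areas: |zone P| = 12, |zone Q| = 8, |zone R| = 4.
|zone P∩zone Q|: x∈[6,10], y∈[1,2] → 4·1 = 4.
|zone P∩zone R| = 0 (no overlap).
|zone Q∩zone R| = 0 (no overlap).
|zone P∩zone Q∩zone R| = 0.
|zone P ∪ zone Q ∪ zone R| = 24 − 4 + 0 = 20.00.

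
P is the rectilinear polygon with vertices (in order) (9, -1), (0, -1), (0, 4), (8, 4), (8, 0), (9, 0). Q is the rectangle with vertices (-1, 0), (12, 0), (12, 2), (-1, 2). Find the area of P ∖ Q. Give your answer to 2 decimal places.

25.00

|P| = 41, |P∩Q| = 16.
|P ∖ Q| = |P| − |P∩Q| = 41 − 16 = 25.00.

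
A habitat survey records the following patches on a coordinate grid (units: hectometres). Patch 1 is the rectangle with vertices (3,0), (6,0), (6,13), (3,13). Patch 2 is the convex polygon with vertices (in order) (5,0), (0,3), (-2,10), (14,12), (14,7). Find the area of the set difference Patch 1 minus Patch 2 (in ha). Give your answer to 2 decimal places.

8.15

|Patch 1| = 39, |Patch 1∩Patch 2| = 30.8486.
|Patch 1 ∖ Patch 2| = |Patch 1| − |Patch 1∩Patch 2| = 39 − 30.8486 = 8.15.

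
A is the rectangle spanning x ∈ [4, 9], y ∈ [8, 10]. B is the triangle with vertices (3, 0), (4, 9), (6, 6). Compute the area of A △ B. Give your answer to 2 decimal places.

19.83

|A| = 10, |B| = 10.5, |A∩B| = 0.3333.
|A △ B| = |A| + |B| − 2·|A∩B| = 10 + 10.5 − 0.6667 = 19.83.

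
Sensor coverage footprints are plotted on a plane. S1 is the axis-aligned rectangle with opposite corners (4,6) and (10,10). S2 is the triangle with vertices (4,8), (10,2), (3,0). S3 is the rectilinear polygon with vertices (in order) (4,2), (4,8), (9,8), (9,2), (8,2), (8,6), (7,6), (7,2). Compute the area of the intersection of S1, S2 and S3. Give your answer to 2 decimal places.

2.00

The intersection is the polygon with vertices (4,8), (6,6), (4,6).
By the shoelace formula its area is 2.00.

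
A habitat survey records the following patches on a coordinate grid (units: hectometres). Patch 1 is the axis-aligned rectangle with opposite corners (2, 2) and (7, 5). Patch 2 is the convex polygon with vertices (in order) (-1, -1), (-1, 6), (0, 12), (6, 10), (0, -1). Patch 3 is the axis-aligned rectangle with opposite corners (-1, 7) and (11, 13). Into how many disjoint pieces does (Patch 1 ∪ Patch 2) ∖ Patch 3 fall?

1

(Patch 1 ∪ Patch 2) ∖ Patch 3 is a single connected region.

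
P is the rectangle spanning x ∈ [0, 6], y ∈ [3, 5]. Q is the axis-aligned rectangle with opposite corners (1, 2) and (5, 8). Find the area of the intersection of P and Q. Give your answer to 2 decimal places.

|P∩Q|: x∈[1,5], y∈[3,5] → 4·2 = 8.

8.00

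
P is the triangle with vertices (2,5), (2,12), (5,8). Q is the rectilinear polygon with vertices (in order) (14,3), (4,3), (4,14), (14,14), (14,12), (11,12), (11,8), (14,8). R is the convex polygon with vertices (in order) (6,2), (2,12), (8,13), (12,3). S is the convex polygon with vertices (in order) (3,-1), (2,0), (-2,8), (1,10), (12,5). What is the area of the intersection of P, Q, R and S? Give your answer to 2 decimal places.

0.89

The intersection is the polygon with vertices (4,8.636), (4.793,8.276), (5,8), (4,7).
By the shoelace formula its area is 0.89.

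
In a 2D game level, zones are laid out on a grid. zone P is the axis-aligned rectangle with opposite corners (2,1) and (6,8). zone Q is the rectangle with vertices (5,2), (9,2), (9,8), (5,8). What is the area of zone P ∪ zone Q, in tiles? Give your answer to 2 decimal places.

46.00

By inclusion–exclusion:
Individual areas: |zone P| = 28, |zone Q| = 24.
|zone P∩zone Q|: x∈[5,6], y∈[2,8] → 1·6 = 6.
|zone P ∪ zone Q| = 52 − 6 = 46.00.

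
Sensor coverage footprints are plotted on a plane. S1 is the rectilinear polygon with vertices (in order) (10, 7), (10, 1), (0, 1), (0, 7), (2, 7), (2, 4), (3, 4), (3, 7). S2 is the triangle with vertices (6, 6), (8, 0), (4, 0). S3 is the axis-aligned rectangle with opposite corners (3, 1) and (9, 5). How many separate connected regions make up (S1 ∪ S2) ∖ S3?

3

(S1 ∪ S2) ∖ S3 splits into 3 disjoint pieces (area 18, area 3.6667, area 15).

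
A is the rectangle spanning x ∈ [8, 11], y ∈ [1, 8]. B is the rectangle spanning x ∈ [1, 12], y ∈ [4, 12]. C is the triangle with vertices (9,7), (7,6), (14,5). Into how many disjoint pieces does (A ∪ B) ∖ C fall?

(A ∪ B) ∖ C is a single connected region.

1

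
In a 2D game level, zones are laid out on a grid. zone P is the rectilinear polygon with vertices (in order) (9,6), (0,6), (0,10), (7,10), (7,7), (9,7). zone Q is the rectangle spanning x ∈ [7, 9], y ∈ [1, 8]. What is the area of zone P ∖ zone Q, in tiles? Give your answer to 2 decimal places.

28.00

|zone P| = 30, |zone P∩zone Q| = 2.
|zone P ∖ zone Q| = |zone P| − |zone P∩zone Q| = 30 − 2 = 28.00.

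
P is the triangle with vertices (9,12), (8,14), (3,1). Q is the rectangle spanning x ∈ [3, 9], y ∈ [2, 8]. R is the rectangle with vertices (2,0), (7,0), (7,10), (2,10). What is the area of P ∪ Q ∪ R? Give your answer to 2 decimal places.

By inclusion–exclusion:
Individual areas: |P| = 11.5, |Q| = 36, |R| = 50.
|P∩Q| = 3.8601.
|P∩R| = 5.7564.
|Q∩R|: x∈[3,7], y∈[2,8] → 4·6 = 24.
|P∩Q∩R| = 3.8601.
|P ∪ Q ∪ R| = 97.5 − 33.6166 + 3.8601 = 67.74.

67.74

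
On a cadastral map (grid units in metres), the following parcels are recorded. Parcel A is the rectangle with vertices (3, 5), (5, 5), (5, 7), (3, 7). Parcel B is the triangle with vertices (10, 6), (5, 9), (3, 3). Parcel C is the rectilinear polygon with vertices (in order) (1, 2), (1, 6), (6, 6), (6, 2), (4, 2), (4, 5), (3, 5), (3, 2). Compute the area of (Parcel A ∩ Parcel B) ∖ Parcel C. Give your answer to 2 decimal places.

0.83

|Parcel A ∩ Parcel B| = 2.
|(Parcel A ∩ Parcel B) ∩ Parcel C| = 1.1667.
|(Parcel A ∩ Parcel B) ∖ Parcel C| = 2 − 1.1667 = 0.83.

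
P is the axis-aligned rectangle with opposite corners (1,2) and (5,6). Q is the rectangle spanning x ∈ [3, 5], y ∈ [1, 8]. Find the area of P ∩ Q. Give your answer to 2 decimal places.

8.00

|P∩Q|: x∈[3,5], y∈[2,6] → 2·4 = 8.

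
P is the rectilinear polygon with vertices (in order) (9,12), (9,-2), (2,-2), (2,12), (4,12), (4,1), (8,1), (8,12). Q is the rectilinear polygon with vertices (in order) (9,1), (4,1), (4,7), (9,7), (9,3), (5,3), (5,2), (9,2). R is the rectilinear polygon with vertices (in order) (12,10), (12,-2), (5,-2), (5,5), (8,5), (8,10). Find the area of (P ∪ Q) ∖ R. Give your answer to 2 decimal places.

45.00

|P ∪ Q| = 75.
|(P ∪ Q) ∩ R| = 30.
|(P ∪ Q) ∖ R| = 75 − 30 = 45.00.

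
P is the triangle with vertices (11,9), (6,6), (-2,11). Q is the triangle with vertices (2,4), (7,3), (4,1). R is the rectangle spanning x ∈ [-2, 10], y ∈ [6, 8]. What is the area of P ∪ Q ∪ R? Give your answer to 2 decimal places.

By inclusion–exclusion:
Individual areas: |P| = 24.5, |Q| = 6.5, |R| = 24.
|P∩Q| = 0.
|P∩R| = 6.5333.
|Q∩R| = 0.
|P∩Q∩R| = 0.
|P ∪ Q ∪ R| = 55 − 6.5333 + 0 = 48.47.

48.47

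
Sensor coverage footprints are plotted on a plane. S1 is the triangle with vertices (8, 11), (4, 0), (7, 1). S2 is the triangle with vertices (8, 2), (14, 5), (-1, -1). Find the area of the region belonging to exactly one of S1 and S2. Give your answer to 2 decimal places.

16.54

|S1| = 14.5, |S2| = 4.5, |S1∩S2| = 1.2312.
|S1 △ S2| = |S1| + |S2| − 2·|S1∩S2| = 14.5 + 4.5 − 2.4624 = 16.54.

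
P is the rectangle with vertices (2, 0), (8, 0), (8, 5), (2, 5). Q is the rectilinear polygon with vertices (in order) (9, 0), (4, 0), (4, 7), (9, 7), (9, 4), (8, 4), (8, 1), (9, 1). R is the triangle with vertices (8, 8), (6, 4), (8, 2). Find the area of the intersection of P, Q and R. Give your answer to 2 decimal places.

The intersection is the polygon with vertices (8,5), (8,4), (8,2), (6,4), (6.5,5).
By the shoelace formula its area is 3.75.

3.75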